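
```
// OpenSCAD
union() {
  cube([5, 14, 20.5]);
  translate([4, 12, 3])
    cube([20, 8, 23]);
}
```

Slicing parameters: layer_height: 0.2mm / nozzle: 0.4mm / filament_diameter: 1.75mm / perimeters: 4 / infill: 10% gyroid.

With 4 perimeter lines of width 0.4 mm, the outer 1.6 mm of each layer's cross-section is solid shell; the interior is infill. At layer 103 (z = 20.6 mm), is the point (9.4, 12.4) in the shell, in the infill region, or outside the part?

shell

At z = 20.6 mm: the cube is absent (z outside [0, 20.5]); the 20×8 cube at (4, 12) contributes its full rectangle; Combining (union): only the 20×8 cube at (4, 12) is present, so the union is just that shape — 1 connected region. Overall, the cross-section is a single solid region. The nearest boundary edge runs (4.00, 12.00)→(24.00, 12.00); distance from the point to it = 0.40 mm. The point is inside the cross-section, 0.40 mm from the nearest boundary — within the 1.6 mm shell band (4 × 0.4).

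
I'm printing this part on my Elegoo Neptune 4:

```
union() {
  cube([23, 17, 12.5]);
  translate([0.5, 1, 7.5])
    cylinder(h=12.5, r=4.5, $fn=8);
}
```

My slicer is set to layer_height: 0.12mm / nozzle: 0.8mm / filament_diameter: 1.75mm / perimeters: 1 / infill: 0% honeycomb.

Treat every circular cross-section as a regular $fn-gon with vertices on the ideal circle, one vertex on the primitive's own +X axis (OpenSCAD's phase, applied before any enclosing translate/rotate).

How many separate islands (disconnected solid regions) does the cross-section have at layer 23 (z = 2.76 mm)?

1

At z = 2.76 mm: the cube (footprint 23×17) is included at this height; the cylinder at (0.5, 1) is absent (z outside [7.5, 20]); Taking the union: only the 23×17 cube is present, so the union is just that shape — 1 connected region. Overall, the cross-section is a single solid region. Island count = 1.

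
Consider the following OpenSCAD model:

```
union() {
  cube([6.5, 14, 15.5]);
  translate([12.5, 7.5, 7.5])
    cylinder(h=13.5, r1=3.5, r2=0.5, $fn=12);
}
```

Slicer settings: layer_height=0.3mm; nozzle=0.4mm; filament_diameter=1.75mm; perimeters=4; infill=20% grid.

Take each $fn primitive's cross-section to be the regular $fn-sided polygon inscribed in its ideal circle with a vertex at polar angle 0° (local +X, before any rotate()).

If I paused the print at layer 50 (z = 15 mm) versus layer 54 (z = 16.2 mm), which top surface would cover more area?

Layer 50 (z = 15): the cube is present — its section is the full 6.5×14 rectangle (area 91.00 mm²); the cone at (12.5, 7.5) (r1=3.5→r2=0.5) has section circumradius 1.833 here — a regular 12-gon (area = (12/2)·1.833²·sin(360°/12) = 10.08 mm²); Taking the union: the 2 present regions are separate (no shared area or edge), so areas and boundary lengths simply add and each stays a separate island — area = 101.08 mm². So its area = 101.08 mm². Layer 54 (z = 16.2): the cube does not reach this height (z outside [0, 15.5]); the cone at (12.5, 7.5): at t=0.644 of its height the radius interpolates to r₁+(r₂−r₁)t = 1.567, giving a regular 12-gon of that circumradius (area = (12/2)·1.567²·sin(360°/12) = 7.36 mm²); Merging all regions: only the cone at (12.5, 7.5) is present, so the union is just that shape — area = 7.36 mm². So its area = 7.36 mm². Layer 50 is larger (101.08 vs 7.36 mm²).

layer 50 (z = 15 mm)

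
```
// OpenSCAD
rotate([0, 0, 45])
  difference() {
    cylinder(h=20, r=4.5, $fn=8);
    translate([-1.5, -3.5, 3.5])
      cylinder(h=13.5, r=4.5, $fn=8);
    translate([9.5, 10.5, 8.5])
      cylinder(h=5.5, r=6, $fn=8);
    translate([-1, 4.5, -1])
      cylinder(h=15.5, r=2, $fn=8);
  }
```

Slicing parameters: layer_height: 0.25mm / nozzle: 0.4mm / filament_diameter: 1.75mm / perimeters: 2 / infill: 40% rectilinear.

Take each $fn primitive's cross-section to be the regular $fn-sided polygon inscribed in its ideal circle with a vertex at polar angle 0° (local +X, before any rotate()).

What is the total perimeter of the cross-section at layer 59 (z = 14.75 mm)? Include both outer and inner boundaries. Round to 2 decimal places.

27.55 mm

At z = 14.75 mm: the r=4.5 cylinder gives a regular 8-gon of circumradius 4.5 (constant along its height) (perimeter = 2·8·4.500·sin(180°/8) = 27.55 mm); the r=4.5 cylinder at (-1.5, -3.5) contributes a regular 8-gon of circumradius 4.5 (perimeter = 2·8·4.500·sin(180°/8) = 27.55 mm); the cylinder at (9.5, 10.5) is not intersected at this z (z outside [8.5, 14]); the cylinder at (-1, 4.5) is absent (z outside [-1, 14.5]); After the difference (first − rest): starting from the r=4.5 cylinder, the r=4.5 cylinder at (-1.5, -3.5) partially overlaps it — only the 25.68 mm² overlap (of its 57.28 mm²) is removed, clipping the outline — boundary = 27.55 mm; (rotated 45° about Z; rotation is an isometry so areas/perimeters/island counts are preserved). Overall, the cross-section is a single solid region. Total boundary length (outer) = 27.55 mm.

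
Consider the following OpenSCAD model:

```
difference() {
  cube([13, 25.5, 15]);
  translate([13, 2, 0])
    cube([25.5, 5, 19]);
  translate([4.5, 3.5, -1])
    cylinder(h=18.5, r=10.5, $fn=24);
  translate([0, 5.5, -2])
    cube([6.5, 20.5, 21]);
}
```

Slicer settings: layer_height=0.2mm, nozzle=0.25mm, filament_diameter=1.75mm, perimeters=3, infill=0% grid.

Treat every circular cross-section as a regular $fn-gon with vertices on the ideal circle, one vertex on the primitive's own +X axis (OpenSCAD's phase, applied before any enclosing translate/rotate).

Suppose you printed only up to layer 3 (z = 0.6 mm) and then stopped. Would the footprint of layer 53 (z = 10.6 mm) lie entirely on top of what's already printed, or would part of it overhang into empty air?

entirely on top

Compare the two slices. At z = 0.6: the cube (footprint 13×25.5) is included at this height (area 331.50 mm²); the cube at (13, 2) (footprint 25.5×5) is included at this height (area 127.50 mm²); the cylinder at (4.5, 3.5): section is a regular 24-gon, circumradius r=10.5 (area = (24/2)·10.500²·sin(360°/24) = 342.42 mm²); the cube at (0, 5.5) is present — its section is the full 6.5×20.5 rectangle (area 133.25 mm²); Subtracting the remaining from the first: starting from the 13×25.5 cube (331.50 mm²), the 25.5×5 cube at (13, 2) misses the remaining region (no effect); the r=10.5 cylinder at (4.5, 3.5) partially overlaps it — only the 168.56 mm² overlap (of its 342.42 mm²) is removed, clipping the outline; the 6.5×20.5 cube at (0, 5.5) partially overlaps it — only the 76.80 mm² overlap (of its 133.25 mm²) is removed, clipping the outline — area = 86.14 mm². At z = 10.6: the cube is present — its section is the full 13×25.5 rectangle (area 331.50 mm²); the cube at (13, 2) is present — its section is the full 25.5×5 rectangle (area 127.50 mm²); the r=10.5 cylinder at (4.5, 3.5) contributes a regular 24-gon of circumradius 10.5 (area = (24/2)·10.500²·sin(360°/24) = 342.42 mm²); the cube at (0, 5.5) (footprint 6.5×20.5) is included at this height (area 133.25 mm²); Subtracting the remaining from the first: starting from the 13×25.5 cube (331.50 mm²), the 25.5×5 cube at (13, 2) misses the remaining region (no effect); the r=10.5 cylinder at (4.5, 3.5) partially overlaps it — only the 168.56 mm² overlap (of its 342.42 mm²) is removed, clipping the outline; the 6.5×20.5 cube at (0, 5.5) partially overlaps it — only the 76.80 mm² overlap (of its 133.25 mm²) is removed, clipping the outline — area = 86.14 mm². Checking containment: the cross-section at z = 10.6 is a subset of the cross-section at z = 0.6.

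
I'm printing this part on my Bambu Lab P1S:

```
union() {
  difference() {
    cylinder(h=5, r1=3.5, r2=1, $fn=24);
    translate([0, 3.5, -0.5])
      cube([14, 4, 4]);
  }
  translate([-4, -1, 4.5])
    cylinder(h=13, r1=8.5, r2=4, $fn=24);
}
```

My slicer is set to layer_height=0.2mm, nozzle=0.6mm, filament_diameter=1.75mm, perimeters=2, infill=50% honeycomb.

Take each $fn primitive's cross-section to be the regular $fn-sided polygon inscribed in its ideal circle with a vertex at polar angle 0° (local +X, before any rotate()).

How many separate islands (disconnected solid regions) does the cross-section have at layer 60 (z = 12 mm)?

1

At z = 12 mm: the cone is not intersected at this z (z outside [0, 5]); the cube at (0, 3.5) does not reach this height (z outside [-0.5, 3.5]); Subtracting the remaining from the first: the first operand is absent here, so nothing remains; the cone at (-4, -1): at t=0.577 of its height the radius interpolates to r₁+(r₂−r₁)t = 5.904, giving a regular 24-gon of that circumradius; Taking the union: only the cone at (-4, -1) is present, so the union is just that shape — 1 connected region. Overall, the cross-section is a single solid region. Island count = 1.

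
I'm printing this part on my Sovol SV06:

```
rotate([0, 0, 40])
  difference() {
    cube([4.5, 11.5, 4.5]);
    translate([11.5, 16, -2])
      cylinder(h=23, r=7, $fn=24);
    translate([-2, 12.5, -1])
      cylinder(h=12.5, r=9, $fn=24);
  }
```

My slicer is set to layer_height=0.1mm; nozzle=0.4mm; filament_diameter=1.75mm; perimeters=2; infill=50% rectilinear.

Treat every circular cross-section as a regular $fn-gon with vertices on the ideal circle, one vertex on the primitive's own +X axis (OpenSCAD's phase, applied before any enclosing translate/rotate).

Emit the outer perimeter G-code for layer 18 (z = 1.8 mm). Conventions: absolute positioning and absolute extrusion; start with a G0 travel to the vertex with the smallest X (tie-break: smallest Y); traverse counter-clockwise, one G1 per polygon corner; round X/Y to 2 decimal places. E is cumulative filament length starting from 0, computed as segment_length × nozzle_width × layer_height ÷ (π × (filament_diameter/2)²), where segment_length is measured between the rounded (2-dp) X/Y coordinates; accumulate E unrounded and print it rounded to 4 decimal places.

G0 X-2.42 Y2.88 Z1.80
G1 X0.00 Y0.00 E0.0626
G1 X3.45 Y2.89 E0.1374
G1 X-0.61 Y7.73 E0.2425
G1 X-0.60 Y7.51 E0.2461
G1 X-1.11 Y5.21 E0.2853
G1 X-2.19 Y3.13 E0.3243
G1 X-2.42 Y2.88 E0.3299

At z = 1.8 mm: the 4.5×11.5 cube contributes its full rectangle; the r=7 cylinder at (11.5, 16) contributes a regular 24-gon of circumradius 7; the cylinder at (-2, 12.5): section is a regular 24-gon, circumradius r=9; Subtracting the remaining from the first: starting from the 4.5×11.5 cube, the r=7 cylinder at (11.5, 16) misses the remaining region (no effect); the r=9 cylinder at (-2, 12.5) partially overlaps it — only the 30.31 mm² overlap (of its 251.57 mm²) is removed, clipping the outline — 1 connected region; (whole slice rotated 40° about Z — lengths, areas and connectivity unchanged). The outline is a single polygon with 7 vertices. Extrusion per mm of travel: 0.4 × 0.1 / (π × 0.875²) = 0.016630. Accumulating E over each segment gives final E = 0.3299.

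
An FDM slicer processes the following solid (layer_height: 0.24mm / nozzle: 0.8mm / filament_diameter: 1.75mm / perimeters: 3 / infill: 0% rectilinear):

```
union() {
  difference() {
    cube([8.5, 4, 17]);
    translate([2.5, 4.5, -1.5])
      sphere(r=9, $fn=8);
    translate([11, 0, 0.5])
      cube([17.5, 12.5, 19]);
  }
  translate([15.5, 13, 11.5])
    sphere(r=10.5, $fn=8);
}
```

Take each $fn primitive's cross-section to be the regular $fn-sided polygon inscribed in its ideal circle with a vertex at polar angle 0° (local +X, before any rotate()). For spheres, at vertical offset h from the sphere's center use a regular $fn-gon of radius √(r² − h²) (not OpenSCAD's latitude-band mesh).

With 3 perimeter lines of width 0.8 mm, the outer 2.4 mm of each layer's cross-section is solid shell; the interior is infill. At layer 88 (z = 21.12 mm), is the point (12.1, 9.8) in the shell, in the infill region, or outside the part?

At z = 21.12 mm: the cube does not reach this height (z outside [0, 17]); the sphere at (2.5, 4.5) is absent (|z−center|=22.620 > r=9); the cube at (11, 0) is not intersected at this z (z outside [0.5, 19.5]); After the difference (first − rest): the first operand is absent here, so nothing remains; the r=10.5 sphere at (15.5, 13) slices to a regular 8-gon of circumradius 4.208 (√(r²−h²) with h=9.62 from center); Merging all regions: only the r=10.5 sphere at (15.5, 13) is present, so the union is just that shape — 1 connected region. Overall, the cross-section is a single solid region. The nearest boundary edge runs (11.29, 13.00)→(12.52, 10.02); distance from the point to it = 0.48 mm. The point is not inside any of the regions above, so it lies outside the cross-section (0.48 mm from the nearest boundary).

outside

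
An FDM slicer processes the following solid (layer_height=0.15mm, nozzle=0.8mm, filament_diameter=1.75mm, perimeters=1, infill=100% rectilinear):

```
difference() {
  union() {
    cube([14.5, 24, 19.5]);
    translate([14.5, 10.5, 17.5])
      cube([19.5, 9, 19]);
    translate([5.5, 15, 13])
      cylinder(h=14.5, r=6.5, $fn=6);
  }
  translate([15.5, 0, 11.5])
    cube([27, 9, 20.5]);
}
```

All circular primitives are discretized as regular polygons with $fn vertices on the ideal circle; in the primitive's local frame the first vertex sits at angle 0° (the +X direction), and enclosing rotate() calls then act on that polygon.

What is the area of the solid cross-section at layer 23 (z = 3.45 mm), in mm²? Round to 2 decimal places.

348.00 mm²

At z = 3.45 mm: the 14.5×24 cube contributes its full rectangle (area 348.00 mm²); the cube at (14.5, 10.5) is absent (z outside [17.5, 36.5]); the cylinder at (5.5, 15) does not reach this height (z outside [13, 27.5]); Combining (union): only the 14.5×24 cube is present, so the union is just that shape — area = 348.00 mm²; the cube at (15.5, 0) is absent (z outside [11.5, 32]); Taking the first minus the rest: none of the subtracted shapes is present at this height, so the result so far is unchanged — area = 348.00 mm². Overall, the cross-section is a single solid region. Net area = 348.00 mm².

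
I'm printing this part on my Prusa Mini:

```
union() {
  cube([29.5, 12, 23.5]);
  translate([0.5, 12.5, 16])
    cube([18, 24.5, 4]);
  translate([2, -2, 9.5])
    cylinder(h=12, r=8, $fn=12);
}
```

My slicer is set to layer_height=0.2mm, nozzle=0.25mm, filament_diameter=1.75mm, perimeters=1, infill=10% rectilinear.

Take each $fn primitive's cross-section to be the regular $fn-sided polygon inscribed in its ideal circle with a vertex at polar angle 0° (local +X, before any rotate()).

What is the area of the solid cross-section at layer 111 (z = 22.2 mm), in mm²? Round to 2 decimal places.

354.00 mm²

At z = 22.2 mm: the cube is present — its section is the full 29.5×12 rectangle (area 354.00 mm²); the cube at (0.5, 12.5) is not intersected at this z (z outside [16, 20]); the cylinder at (2, -2) does not reach this height (z outside [9.5, 21.5]); Merging all regions: only the 29.5×12 cube is present, so the union is just that shape — area = 354.00 mm². Overall, the cross-section is a single solid region. Net area = 354.00 mm².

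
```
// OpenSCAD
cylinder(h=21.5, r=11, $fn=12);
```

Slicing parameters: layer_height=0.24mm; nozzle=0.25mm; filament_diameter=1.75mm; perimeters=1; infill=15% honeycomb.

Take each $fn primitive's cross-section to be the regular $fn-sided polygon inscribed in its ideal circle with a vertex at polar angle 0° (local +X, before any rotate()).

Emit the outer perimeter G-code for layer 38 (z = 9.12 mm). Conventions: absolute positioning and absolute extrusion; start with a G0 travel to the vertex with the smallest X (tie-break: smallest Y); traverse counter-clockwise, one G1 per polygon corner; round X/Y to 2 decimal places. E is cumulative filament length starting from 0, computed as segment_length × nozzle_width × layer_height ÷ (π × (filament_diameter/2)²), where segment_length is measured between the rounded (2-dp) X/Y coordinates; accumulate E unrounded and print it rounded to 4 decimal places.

At z = 9.12 mm: the r=11 cylinder contributes a regular 12-gon of circumradius 11. The outline is a single polygon with 12 vertices. Extrusion per mm of travel: 0.25 × 0.24 / (π × 0.875²) = 0.024945. Accumulating E over each segment gives final E = 1.7048.

G0 X-11.00 Y0.00 Z9.12
G1 X-9.53 Y-5.50 E0.1420
G1 X-5.50 Y-9.53 E0.2842
G1 X0.00 Y-11.00 E0.4262
G1 X5.50 Y-9.53 E0.5682
G1 X9.53 Y-5.50 E0.7104
G1 X11.00 Y0.00 E0.8524
G1 X9.53 Y5.50 E0.9944
G1 X5.50 Y9.53 E1.1366
G1 X0.00 Y11.00 E1.2786
G1 X-5.50 Y9.53 E1.4206
G1 X-9.53 Y5.50 E1.5628
G1 X-11.00 Y0.00 E1.7048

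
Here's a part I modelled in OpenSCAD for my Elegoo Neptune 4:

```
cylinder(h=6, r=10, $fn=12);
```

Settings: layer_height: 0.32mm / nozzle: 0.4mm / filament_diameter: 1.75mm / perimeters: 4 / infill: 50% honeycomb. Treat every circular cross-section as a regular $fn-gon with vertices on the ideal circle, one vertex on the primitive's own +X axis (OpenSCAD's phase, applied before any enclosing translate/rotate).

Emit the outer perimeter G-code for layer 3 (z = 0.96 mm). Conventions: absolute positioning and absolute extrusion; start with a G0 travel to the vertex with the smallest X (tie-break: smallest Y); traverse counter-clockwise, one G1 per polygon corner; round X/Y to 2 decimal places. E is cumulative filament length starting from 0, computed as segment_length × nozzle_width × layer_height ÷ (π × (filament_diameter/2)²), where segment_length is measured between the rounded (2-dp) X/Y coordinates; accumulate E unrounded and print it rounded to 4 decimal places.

At z = 0.96 mm: the r=10 cylinder contributes a regular 12-gon of circumradius 10. The outline is a single polygon with 12 vertices. Extrusion per mm of travel: 0.4 × 0.32 / (π × 0.875²) = 0.053216. Accumulating E over each segment gives final E = 3.3056.

G0 X-10.00 Y0.00 Z0.96
G1 X-8.66 Y-5.00 E0.2755
G1 X-5.00 Y-8.66 E0.5509
G1 X0.00 Y-10.00 E0.8264
G1 X5.00 Y-8.66 E1.1019
G1 X8.66 Y-5.00 E1.3773
G1 X10.00 Y0.00 E1.6528
G1 X8.66 Y5.00 E1.9283
G1 X5.00 Y8.66 E2.2037
G1 X0.00 Y10.00 E2.4792
G1 X-5.00 Y8.66 E2.7546
G1 X-8.66 Y5.00 E3.0301
G1 X-10.00 Y0.00 E3.3056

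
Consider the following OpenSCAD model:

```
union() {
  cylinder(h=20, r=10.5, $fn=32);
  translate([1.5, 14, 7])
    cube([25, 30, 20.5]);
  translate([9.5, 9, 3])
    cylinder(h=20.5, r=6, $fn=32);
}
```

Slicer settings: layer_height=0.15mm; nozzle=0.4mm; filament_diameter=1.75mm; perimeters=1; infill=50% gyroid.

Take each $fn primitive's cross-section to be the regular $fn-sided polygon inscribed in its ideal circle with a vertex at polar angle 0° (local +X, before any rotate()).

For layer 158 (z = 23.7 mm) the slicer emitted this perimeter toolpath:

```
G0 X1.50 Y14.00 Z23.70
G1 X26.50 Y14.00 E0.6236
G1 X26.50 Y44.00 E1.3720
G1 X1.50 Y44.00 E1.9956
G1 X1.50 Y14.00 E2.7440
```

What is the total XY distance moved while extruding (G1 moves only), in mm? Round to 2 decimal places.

110.00 mm

Sum the Euclidean lengths of each G1 segment: total = 110.00 mm.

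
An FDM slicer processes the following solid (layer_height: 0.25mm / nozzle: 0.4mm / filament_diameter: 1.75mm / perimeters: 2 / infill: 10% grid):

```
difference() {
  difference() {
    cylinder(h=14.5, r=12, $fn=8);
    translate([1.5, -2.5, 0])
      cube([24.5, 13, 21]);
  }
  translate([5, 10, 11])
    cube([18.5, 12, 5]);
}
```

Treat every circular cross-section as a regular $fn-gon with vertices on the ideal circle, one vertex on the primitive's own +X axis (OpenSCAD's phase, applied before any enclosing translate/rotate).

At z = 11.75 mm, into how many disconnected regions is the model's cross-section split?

1

At z = 11.75 mm: the r=12 cylinder gives a regular 8-gon of circumradius 12 (constant along its height); the cube at (1.5, -2.5) (footprint 24.5×13) is included at this height; Taking the first minus the rest: starting from the r=12 cylinder, the 24.5×13 cube at (1.5, -2.5) partially overlaps it — only the 108.31 mm² overlap (of its 318.50 mm²) is removed, clipping the outline — 1 connected region; the cube at (5, 10) (footprint 18.5×12) is included at this height; Subtracting the remaining from the first: starting from that combined region, the 18.5×12 cube at (5, 10) misses the remaining region (no effect) — 1 connected region. The result has 1 disconnected region.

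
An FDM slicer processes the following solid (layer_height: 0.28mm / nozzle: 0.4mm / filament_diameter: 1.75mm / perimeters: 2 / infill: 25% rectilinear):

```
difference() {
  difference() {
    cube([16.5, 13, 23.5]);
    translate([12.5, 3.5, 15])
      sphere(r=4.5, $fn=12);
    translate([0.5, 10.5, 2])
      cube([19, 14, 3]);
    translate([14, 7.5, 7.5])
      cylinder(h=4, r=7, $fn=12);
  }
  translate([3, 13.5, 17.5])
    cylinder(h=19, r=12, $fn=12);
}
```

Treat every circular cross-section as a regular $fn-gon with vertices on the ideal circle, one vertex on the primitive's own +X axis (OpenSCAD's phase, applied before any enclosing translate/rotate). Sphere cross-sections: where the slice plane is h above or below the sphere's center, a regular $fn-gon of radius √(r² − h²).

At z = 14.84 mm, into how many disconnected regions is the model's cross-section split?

2

At z = 14.84 mm: the cube (footprint 16.5×13) is included at this height; the r=4.5 sphere at (12.5, 3.5) contributes a regular 12-gon of circumradius √(4.5²−0.16²) = 4.497; the cube at (0.5, 10.5) is not intersected at this z (z outside [2, 5]); the cylinder at (14, 7.5) is not intersected at this z (z outside [7.5, 11.5]); Taking the first minus the rest: starting from the 16.5×13 cube, the r=4.5 sphere at (12.5, 3.5) partially overlaps it — only the 56.47 mm² overlap (of its 60.67 mm²) is removed, clipping the outline — 2 connected regions; the cylinder at (3, 13.5) does not reach this height (z outside [17.5, 36.5]); Subtracting the remaining from the first: none of the subtracted shapes is present at this height, so that combined region is unchanged — 2 connected regions. The result has 2 disconnected regions.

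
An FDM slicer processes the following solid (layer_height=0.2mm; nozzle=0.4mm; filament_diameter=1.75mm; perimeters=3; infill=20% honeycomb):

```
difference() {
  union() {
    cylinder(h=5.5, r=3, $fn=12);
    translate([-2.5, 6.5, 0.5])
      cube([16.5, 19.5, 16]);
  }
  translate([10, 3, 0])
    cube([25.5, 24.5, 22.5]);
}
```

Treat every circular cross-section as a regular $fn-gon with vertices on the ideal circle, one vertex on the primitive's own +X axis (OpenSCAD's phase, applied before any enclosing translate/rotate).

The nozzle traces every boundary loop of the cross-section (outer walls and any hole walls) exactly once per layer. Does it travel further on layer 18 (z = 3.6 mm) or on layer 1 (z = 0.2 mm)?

layer 18 (z = 3.6 mm)

Layer 18 (z = 3.6): the r=3 cylinder contributes a regular 12-gon of circumradius 3 (perimeter = 2·12·3.000·sin(180°/12) = 18.63 mm); the 16.5×19.5 cube at (-2.5, 6.5) contributes its full rectangle (perimeter 72.00 mm); Combining (union): the 2 present regions are separate (no shared area or edge), so areas and boundary lengths simply add and each stays a separate island — boundary = 90.63 mm; the 25.5×24.5 cube at (10, 3) contributes its full rectangle (perimeter 100.00 mm); Subtracting the remaining from the first: starting from the result so far, the 25.5×24.5 cube at (10, 3) partially overlaps it — only the 78.00 mm² overlap (of its 624.75 mm²) is removed, clipping the outline — boundary = 82.63 mm. So its perimeter = 82.63 mm. Layer 1 (z = 0.2): the r=3 cylinder gives a regular 12-gon of circumradius 3 (constant along its height) (perimeter = 2·12·3.000·sin(180°/12) = 18.63 mm); the cube at (-2.5, 6.5) is absent (z outside [0.5, 16.5]); Taking the union: only the r=3 cylinder is present, so the union is just that shape — boundary = 18.63 mm; the cube at (10, 3) is present — its section is the full 25.5×24.5 rectangle (perimeter 100.00 mm); Taking the first minus the rest: starting from the result so far, the 25.5×24.5 cube at (10, 3) misses the remaining region (no effect) — boundary = 18.63 mm. So its perimeter = 18.63 mm. Layer 18 is larger (82.63 vs 18.63 mm).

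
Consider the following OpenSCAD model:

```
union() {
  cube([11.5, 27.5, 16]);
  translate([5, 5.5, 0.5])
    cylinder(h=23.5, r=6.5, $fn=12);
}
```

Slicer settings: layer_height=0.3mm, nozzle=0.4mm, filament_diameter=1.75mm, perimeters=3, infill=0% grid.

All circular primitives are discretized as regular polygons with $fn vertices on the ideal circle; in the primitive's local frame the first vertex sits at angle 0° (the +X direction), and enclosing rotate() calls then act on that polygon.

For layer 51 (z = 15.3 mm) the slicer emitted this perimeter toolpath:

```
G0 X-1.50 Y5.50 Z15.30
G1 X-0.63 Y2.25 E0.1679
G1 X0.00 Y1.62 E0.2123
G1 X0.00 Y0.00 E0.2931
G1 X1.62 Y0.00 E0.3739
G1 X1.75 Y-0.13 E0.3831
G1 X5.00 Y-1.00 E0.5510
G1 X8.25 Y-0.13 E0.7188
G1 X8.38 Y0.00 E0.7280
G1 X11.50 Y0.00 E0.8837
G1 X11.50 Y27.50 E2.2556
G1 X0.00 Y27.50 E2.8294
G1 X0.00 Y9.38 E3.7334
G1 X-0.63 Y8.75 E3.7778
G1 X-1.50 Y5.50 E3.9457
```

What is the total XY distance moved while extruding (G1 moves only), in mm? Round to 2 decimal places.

Sum the Euclidean lengths of each G1 segment: total = 79.09 mm.

79.09 mm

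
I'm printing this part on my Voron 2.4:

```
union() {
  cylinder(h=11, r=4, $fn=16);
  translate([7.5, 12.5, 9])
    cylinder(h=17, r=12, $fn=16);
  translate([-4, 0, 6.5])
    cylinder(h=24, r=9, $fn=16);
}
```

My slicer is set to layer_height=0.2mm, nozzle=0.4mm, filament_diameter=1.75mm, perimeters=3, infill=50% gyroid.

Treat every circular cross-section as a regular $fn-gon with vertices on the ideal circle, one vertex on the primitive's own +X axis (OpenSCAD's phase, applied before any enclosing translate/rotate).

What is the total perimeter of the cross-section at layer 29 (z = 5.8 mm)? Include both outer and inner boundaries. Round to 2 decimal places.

At z = 5.8 mm: the r=4 cylinder contributes a regular 16-gon of circumradius 4 (perimeter = 2·16·4.000·sin(180°/16) = 24.97 mm); the cylinder at (7.5, 12.5) does not reach this height (z outside [9, 26]); the cylinder at (-4, 0) is absent (z outside [6.5, 30.5]); Combining (union): only the r=4 cylinder is present, so the union is just that shape — boundary = 24.97 mm. Overall, the cross-section is a single solid region. Total boundary length (outer) = 24.97 mm.

24.97 mm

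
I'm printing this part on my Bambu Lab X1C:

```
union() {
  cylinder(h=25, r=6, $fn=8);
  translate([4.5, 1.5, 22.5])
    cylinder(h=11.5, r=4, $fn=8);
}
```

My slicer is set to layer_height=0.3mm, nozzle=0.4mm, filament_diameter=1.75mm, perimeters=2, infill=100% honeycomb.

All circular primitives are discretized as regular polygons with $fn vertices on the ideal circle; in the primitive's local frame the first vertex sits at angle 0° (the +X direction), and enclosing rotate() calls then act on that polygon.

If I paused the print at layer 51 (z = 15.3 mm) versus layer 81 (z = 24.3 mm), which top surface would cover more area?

Layer 51 (z = 15.3): the r=6 cylinder contributes a regular 8-gon of circumradius 6 (area = (8/2)·6.000²·sin(360°/8) = 101.82 mm²); the cylinder at (4.5, 1.5) does not reach this height (z outside [22.5, 34]); Merging all regions: only the r=6 cylinder is present, so the union is just that shape — area = 101.82 mm². So its area = 101.82 mm². Layer 81 (z = 24.3): the r=6 cylinder contributes a regular 8-gon of circumradius 6 (area = (8/2)·6.000²·sin(360°/8) = 101.82 mm²); the r=4 cylinder at (4.5, 1.5) gives a regular 8-gon of circumradius 4 (constant along its height) (area = (8/2)·4.000²·sin(360°/8) = 45.25 mm²); Merging all regions: the regions partially overlap — summed areas 147.08 mm² minus the doubly-counted overlap 26.56 mm² gives 120.52 mm² — area = 120.52 mm². So its area = 120.52 mm². Layer 81 is larger (120.52 vs 101.82 mm²).

layer 81 (z = 24.3 mm)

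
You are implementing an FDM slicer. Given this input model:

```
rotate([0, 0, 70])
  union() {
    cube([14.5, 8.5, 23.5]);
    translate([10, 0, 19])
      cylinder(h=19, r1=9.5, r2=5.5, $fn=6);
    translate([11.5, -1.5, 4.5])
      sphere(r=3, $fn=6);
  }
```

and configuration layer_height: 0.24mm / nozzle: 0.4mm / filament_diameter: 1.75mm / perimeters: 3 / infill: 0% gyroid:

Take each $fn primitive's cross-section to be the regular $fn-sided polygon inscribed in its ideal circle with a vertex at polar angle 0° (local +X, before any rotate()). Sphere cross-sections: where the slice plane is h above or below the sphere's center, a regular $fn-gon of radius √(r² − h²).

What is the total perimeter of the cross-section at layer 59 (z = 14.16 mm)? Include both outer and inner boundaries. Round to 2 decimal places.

46.00 mm

At z = 14.16 mm: the 14.5×8.5 cube contributes its full rectangle (perimeter 46.00 mm); the cone at (10, 0) does not reach this height (z outside [19, 38]); the sphere at (11.5, -1.5) does not reach this height (|z−center|=9.660 > r=3); Merging all regions: only the 14.5×8.5 cube is present, so the union is just that shape — boundary = 46.00 mm; (rotated 70° about Z; rotation is an isometry so areas/perimeters/island counts are preserved). Overall, the cross-section is a single solid region. Total boundary length (outer) = 46.00 mm.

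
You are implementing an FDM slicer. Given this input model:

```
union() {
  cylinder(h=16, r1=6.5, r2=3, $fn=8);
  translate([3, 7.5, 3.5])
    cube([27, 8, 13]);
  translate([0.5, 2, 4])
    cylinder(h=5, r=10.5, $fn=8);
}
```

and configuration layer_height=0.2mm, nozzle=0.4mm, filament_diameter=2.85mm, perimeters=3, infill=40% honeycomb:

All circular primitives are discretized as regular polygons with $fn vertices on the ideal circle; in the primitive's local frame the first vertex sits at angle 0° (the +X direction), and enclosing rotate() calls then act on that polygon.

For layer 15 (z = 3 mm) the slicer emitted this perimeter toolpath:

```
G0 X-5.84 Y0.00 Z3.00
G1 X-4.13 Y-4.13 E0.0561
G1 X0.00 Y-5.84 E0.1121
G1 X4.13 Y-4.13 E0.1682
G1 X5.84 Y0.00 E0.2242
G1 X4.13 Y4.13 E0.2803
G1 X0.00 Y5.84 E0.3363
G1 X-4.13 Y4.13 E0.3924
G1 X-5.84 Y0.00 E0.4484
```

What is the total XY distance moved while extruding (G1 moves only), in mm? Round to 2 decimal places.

Sum the Euclidean lengths of each G1 segment: total = 35.76 mm.

35.76 mm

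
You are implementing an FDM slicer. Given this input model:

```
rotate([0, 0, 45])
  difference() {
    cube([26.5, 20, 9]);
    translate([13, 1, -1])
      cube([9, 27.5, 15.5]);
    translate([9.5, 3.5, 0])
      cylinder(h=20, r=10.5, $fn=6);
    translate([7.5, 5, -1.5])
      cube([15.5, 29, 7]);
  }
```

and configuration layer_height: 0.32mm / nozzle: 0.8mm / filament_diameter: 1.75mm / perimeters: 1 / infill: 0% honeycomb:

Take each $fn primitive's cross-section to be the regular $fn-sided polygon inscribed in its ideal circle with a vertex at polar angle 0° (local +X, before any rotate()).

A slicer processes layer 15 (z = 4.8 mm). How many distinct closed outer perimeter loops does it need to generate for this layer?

3

At z = 4.8 mm: the 26.5×20 cube contributes its full rectangle; the 9×27.5 cube at (13, 1) contributes its full rectangle; the r=10.5 cylinder at (9.5, 3.5) contributes a regular 6-gon of circumradius 10.5; the cube at (7.5, 5) is present — its section is the full 15.5×29 rectangle; Taking the first minus the rest: starting from the 26.5×20 cube, the 9×27.5 cube at (13, 1) partially overlaps it — only the 171.00 mm² overlap (of its 247.50 mm²) is removed, clipping the outline; the r=10.5 cylinder at (9.5, 3.5) partially overlaps it — only the 152.44 mm² overlap (of its 286.44 mm²) is removed, clipping the outline; the 15.5×29 cube at (7.5, 5) partially overlaps it — only the 55.74 mm² overlap (of its 449.50 mm²) is removed, clipping the outline — 3 connected regions; (whole slice rotated 45° about Z — lengths, areas and connectivity unchanged). The result has 3 disconnected regions.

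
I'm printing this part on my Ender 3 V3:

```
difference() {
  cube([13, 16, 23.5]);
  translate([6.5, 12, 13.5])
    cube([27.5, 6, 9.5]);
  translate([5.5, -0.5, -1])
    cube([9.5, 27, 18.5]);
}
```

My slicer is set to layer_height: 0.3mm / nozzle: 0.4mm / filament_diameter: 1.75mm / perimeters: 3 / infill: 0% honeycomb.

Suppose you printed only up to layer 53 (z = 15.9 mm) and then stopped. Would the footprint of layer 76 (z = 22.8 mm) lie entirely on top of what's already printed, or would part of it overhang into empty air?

part overhangs

Compare the two slices. At z = 15.9: the cube (footprint 13×16) is included at this height (area 208.00 mm²); the cube at (6.5, 12) is present — its section is the full 27.5×6 rectangle (area 165.00 mm²); the cube at (5.5, -0.5) is present — its section is the full 9.5×27 rectangle (area 256.50 mm²); Taking the first minus the rest: starting from the 13×16 cube (208.00 mm²), the 27.5×6 cube at (6.5, 12) partially overlaps it — only the 26.00 mm² overlap (of its 165.00 mm²) is removed, clipping the outline; the 9.5×27 cube at (5.5, -0.5) partially overlaps it — only the 94.00 mm² overlap (of its 256.50 mm²) is removed, clipping the outline — area = 88.00 mm². At z = 22.8: the cube is present — its section is the full 13×16 rectangle (area 208.00 mm²); the cube at (6.5, 12) (footprint 27.5×6) is included at this height (area 165.00 mm²); the cube at (5.5, -0.5) is not intersected at this z (z outside [-1, 17.5]); After the difference (first − rest): starting from the 13×16 cube (208.00 mm²), the 27.5×6 cube at (6.5, 12) partially overlaps it — only the 26.00 mm² overlap (of its 165.00 mm²) is removed, clipping the outline — area = 182.00 mm². Checking containment: at z = 22.8 the cross-section extends beyond the z = 15.9 cross-section by about 94.00 mm².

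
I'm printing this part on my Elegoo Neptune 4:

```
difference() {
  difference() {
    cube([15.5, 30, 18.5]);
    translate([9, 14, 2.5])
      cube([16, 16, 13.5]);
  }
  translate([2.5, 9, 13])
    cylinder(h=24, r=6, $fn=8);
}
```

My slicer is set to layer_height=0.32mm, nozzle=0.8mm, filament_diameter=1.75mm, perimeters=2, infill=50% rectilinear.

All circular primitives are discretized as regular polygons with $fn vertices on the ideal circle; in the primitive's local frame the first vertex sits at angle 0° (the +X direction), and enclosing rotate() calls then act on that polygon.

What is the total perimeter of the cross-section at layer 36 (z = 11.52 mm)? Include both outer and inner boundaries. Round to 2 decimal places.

At z = 11.52 mm: the cube is present — its section is the full 15.5×30 rectangle (perimeter 91.00 mm); the cube at (9, 14) is present — its section is the full 16×16 rectangle (perimeter 64.00 mm); Subtracting the remaining from the first: starting from the 15.5×30 cube, the 16×16 cube at (9, 14) partially overlaps it — only the 104.00 mm² overlap (of its 256.00 mm²) is removed, clipping the outline — boundary = 91.00 mm; the cylinder at (2.5, 9) is absent (z outside [13, 37]); After the difference (first − rest): none of the subtracted shapes is present at this height, so the result so far is unchanged — boundary = 91.00 mm. Overall, the cross-section is a single solid region. Total boundary length (outer) = 91.00 mm.

91.00 mm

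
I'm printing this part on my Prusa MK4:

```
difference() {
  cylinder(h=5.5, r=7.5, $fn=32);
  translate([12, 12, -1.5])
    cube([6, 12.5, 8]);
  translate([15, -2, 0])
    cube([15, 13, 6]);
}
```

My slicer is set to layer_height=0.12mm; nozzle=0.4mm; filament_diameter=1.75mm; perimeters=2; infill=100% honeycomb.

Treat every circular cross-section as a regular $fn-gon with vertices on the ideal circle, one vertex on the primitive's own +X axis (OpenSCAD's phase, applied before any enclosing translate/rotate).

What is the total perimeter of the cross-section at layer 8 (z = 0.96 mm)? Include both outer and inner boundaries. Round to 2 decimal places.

47.05 mm

At z = 0.96 mm: the r=7.5 cylinder gives a regular 32-gon of circumradius 7.5 (constant along its height) (perimeter = 2·32·7.500·sin(180°/32) = 47.05 mm); the cube at (12, 12) is present — its section is the full 6×12.5 rectangle (perimeter 37.00 mm); the 15×13 cube at (15, -2) contributes its full rectangle (perimeter 56.00 mm); Subtracting the remaining from the first: starting from the r=7.5 cylinder, the 6×12.5 cube at (12, 12) misses the remaining region (no effect); the 15×13 cube at (15, -2) misses the remaining region (no effect) — boundary = 47.05 mm. Overall, the cross-section is a single solid region. Total boundary length (outer) = 47.05 mm.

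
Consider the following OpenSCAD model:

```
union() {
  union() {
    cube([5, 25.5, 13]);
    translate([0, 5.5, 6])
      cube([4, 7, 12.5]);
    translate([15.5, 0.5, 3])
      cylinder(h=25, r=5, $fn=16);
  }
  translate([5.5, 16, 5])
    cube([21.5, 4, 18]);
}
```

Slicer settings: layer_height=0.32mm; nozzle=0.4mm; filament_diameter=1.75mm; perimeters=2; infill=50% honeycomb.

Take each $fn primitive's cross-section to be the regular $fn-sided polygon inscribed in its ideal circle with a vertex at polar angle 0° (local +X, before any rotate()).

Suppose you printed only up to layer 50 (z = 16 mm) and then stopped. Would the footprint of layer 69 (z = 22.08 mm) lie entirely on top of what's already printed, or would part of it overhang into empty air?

Compare the two slices. At z = 16: the cube does not reach this height (z outside [0, 13]); the cube at (0, 5.5) is present — its section is the full 4×7 rectangle (area 28.00 mm²); the r=5 cylinder at (15.5, 0.5) gives a regular 16-gon of circumradius 5 (constant along its height) (area = (16/2)·5.000²·sin(360°/16) = 76.54 mm²); Combining (union): the 2 present regions are separate (no shared area or edge), so areas and boundary lengths simply add and each stays a separate island — area = 104.54 mm²; the 21.5×4 cube at (5.5, 16) contributes its full rectangle (area 86.00 mm²); Merging all regions: the 2 present regions are separate (no shared area or edge), so areas and boundary lengths simply add and each stays a separate island — area = 190.54 mm². At z = 22.08: the cube is not intersected at this z (z outside [0, 13]); the cube at (0, 5.5) is absent (z outside [6, 18.5]); the r=5 cylinder at (15.5, 0.5) contributes a regular 16-gon of circumradius 5 (area = (16/2)·5.000²·sin(360°/16) = 76.54 mm²); Combining (union): only the r=5 cylinder at (15.5, 0.5) is present, so the union is just that shape — area = 76.54 mm²; the 21.5×4 cube at (5.5, 16) contributes its full rectangle (area 86.00 mm²); Merging all regions: the 2 present regions are separate (no shared area or edge), so areas and boundary lengths simply add and each stays a separate island — area = 162.54 mm². Checking containment: the cross-section at z = 22.08 is a subset of the cross-section at z = 16.

entirely on top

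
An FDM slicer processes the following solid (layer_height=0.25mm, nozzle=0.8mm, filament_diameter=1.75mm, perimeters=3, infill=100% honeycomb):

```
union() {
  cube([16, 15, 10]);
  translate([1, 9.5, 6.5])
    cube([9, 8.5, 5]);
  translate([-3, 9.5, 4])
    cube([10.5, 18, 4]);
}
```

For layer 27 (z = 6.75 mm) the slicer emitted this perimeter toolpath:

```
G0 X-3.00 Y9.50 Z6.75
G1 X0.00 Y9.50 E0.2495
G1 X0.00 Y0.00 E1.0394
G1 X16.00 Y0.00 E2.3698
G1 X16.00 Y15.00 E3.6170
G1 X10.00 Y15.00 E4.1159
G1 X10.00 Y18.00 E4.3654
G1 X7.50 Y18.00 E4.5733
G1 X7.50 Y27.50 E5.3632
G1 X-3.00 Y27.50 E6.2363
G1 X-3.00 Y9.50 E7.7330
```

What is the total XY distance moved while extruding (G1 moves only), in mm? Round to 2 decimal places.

93.00 mm

Sum the Euclidean lengths of each G1 segment: total = 93.00 mm.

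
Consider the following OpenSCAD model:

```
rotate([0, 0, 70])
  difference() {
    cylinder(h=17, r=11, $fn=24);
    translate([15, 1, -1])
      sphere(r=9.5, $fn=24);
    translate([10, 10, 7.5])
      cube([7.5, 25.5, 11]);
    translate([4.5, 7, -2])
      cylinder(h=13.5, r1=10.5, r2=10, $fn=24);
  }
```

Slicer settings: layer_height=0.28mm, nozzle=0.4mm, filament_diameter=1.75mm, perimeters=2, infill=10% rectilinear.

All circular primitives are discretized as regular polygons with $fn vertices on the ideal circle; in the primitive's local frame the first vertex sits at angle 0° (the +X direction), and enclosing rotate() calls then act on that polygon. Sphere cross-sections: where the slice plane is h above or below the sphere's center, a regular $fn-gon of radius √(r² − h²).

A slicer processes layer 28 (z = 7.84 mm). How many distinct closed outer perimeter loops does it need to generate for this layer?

At z = 7.84 mm: the r=11 cylinder gives a regular 24-gon of circumradius 11 (constant along its height); the sphere at (15, 1): section is a regular 24-gon, circumradius = √(r²−h²) = √(9.5²−8.84²) = 3.479; the cube at (10, 10) is present — its section is the full 7.5×25.5 rectangle; the cone at (4.5, 7) (r1=10.5→r2=10) has section circumradius 10.136 here — a regular 24-gon; Subtracting the remaining from the first: starting from the r=11 cylinder, the r=9.5 sphere at (15, 1) misses the remaining region (no effect); the 7.5×25.5 cube at (10, 10) misses the remaining region (no effect); the cone at (4.5, 7) partially overlaps it — only the 176.23 mm² overlap (of its 319.06 mm²) is removed, clipping the outline — 1 connected region; (rotated 70° about Z; rotation is an isometry so areas/perimeters/island counts are preserved). The result has 1 disconnected region.

1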